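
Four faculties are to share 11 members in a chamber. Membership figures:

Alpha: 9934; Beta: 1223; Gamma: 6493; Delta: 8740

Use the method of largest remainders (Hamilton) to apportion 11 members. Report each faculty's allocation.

Standard divisor: 26390 ÷ 11 ≈ 2399.091.
Standard quotas: Alpha 4.1407, Beta 0.5098, Gamma 2.7064, Delta 3.6430.
Lower quotas: Alpha 4, Beta 0, Gamma 2, Delta 3 (sum 9, leaving 2 seats).
Remainders in descending order: Gamma 0.7064, Delta 0.6430, Beta 0.5098, Alpha 0.1407.
The surplus seats go to Gamma, Delta.

Alpha 4, Beta 0, Gamma 3, Delta 4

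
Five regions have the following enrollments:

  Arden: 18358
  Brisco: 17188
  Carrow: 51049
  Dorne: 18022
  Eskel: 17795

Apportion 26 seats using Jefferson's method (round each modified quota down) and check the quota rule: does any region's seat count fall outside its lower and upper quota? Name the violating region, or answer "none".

Standard quotas: Arden 3.899, Brisco 3.651, Carrow 10.843, Dorne 3.828, Eskel 3.780.
Jefferson allocation: Arden 4, Brisco 3, Carrow 11, Dorne 4, Eskel 4.
Every allocation lies between the lower and upper quota.

none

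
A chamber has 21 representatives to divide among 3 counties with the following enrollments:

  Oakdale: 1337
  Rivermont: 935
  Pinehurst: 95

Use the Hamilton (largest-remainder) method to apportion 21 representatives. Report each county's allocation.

Oakdale 12, Rivermont 8, Pinehurst 1

Total 2367; standard divisor 2367/21 ≈ 112.714.
Standard quotas: Oakdale 11.862, Rivermont 8.295, Pinehurst 0.843.
Lower quotas: Oakdale 11, Rivermont 8, Pinehurst 0 (sum 19, leaving 2 seats).
Remainders in descending order: Oakdale 0.862, Pinehurst 0.843, Rivermont 0.295.
The surplus seats go to Oakdale, Pinehurst.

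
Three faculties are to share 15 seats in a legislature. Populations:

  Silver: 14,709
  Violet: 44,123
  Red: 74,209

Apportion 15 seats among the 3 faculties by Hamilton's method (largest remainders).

The standard divisor is 133041/15 ≈ 8869.4.
Standard quotas: Silver 1.6584, Violet 4.9747, Red 8.3669.
Lower quotas: Silver 1, Violet 4, Red 8 (sum 13, leaving 2 seats).
Remainders in descending order: Violet 0.9747, Silver 0.6584, Red 0.3669.
Largest remainders: Violet, Silver receive the extra seats.

Silver 2; Violet 5; Red 8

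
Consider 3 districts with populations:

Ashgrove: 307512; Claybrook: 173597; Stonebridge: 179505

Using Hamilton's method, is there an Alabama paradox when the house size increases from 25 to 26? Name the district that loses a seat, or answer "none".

none

At 25 seats: Ashgrove 12, Claybrook 6, Stonebridge 7.
At 26 seats: Ashgrove 12, Claybrook 7, Stonebridge 7.
No district's allocation decreased.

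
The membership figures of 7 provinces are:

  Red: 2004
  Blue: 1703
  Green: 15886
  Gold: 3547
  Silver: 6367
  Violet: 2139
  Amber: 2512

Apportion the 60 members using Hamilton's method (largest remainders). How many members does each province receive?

Red=4, Blue=3, Green=28, Gold=6, Silver=11, Violet=4, Amber=4

The standard divisor is 34158/60 ≈ 569.3.
Standard quotas: Red 3.5201, Blue 2.9914, Green 27.9044, Gold 6.2305, Silver 11.1839, Violet 3.7572, Amber 4.4124.
Lower quotas: Red 3, Blue 2, Green 27, Gold 6, Silver 11, Violet 3, Amber 4 (sum 56, leaving 4 seats).
Remainders in descending order: Blue 0.9914, Green 0.9044, Violet 0.7572, Red 0.5201, Amber 0.4124, Gold 0.2305, Silver 0.1839.
The surplus seats go to Blue, Green, Violet, Red.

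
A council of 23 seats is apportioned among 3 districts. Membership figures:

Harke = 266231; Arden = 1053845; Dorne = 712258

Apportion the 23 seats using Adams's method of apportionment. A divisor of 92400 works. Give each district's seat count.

Harke=3, Arden=12, Dorne=8

With modified divisor 92400: modified quotas Harke 2.881, Arden 11.405, Dorne 7.708.
Rounding up: Harke 3, Arden 12, Dorne 8 (total 23).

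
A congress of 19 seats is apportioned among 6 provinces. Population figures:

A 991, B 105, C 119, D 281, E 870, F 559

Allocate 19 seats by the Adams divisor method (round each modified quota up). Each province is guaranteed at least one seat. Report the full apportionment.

Standard divisor 2925/19 ≈ 153.947; standard quotas: A 6.437, B 0.682, C 0.773, D 1.825, E 5.651, F 3.631.
Rounding up gives 7, 1, 1, 2, 6, 4 = 21 seats, so the divisor must be adjusted.
With modified divisor 180: modified quotas A 5.506, B 0.583, C 0.661, D 1.561, E 4.833, F 3.106.
Rounding up: A 6, B 1, C 1, D 2, E 5, F 4 (total 19).

A: 6; B: 1; C: 1; D: 2; E: 5; F: 4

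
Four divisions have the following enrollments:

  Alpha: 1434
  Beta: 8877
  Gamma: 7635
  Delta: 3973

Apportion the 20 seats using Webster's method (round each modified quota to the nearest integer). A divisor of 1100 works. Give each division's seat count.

With modified divisor 1100: modified quotas Alpha 1.304, Beta 8.070, Gamma 6.941, Delta 3.612.
Rounding to the nearest integer: Alpha 1, Beta 8, Gamma 7, Delta 4 (total 20).

Alpha: 1; Beta: 8; Gamma: 7; Delta: 4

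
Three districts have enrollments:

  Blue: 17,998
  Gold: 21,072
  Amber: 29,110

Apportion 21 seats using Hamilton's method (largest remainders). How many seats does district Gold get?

Standard divisor: 68180 ÷ 21 ≈ 3246.667.
Standard quotas: Blue 5.5435, Gold 6.4903, Amber 8.9661.
Lower quotas: Blue 5, Gold 6, Amber 8 (sum 19, leaving 2 seats).
Remainders in descending order: Amber 0.9661, Blue 0.5435, Gold 0.4903.
Largest remainders: Amber, Blue receive the extra seats.
Gold receives 6.

6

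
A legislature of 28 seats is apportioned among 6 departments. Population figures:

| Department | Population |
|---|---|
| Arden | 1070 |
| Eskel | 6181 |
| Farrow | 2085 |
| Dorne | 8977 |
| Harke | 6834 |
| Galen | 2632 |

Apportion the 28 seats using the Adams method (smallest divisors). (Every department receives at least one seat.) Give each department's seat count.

Standard divisor 27779/28 ≈ 992.107; standard quotas: Arden 1.079, Eskel 6.230, Farrow 2.102, Dorne 9.048, Harke 6.888, Galen 2.653.
Rounding up gives 2, 7, 3, 10, 7, 3 = 32 seats, so the divisor must be adjusted.
With modified divisor 1100: modified quotas Arden 0.973, Eskel 5.619, Farrow 1.895, Dorne 8.161, Harke 6.213, Galen 2.393.
Rounding up: Arden 1, Eskel 6, Farrow 2, Dorne 9, Harke 7, Galen 3 (total 28).

Arden: 1, Eskel: 6, Farrow: 2, Dorne: 9, Harke: 7, Galen: 3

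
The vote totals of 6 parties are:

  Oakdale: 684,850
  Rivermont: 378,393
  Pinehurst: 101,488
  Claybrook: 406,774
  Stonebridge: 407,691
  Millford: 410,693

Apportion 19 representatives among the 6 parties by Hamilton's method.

Oakdale 6; Rivermont 3; Pinehurst 1; Claybrook 3; Stonebridge 3; Millford 3

Total 2389889; standard divisor 2389889/19 ≈ 125783.632.
Standard quotas: Oakdale 5.4447, Rivermont 3.0083, Pinehurst 0.8068, Claybrook 3.2339, Stonebridge 3.2412, Millford 3.2651.
Lower quotas: Oakdale 5, Rivermont 3, Pinehurst 0, Claybrook 3, Stonebridge 3, Millford 3 (sum 17, leaving 2 seats).
Remainders in descending order: Pinehurst 0.8068, Oakdale 0.4447, Millford 0.2651, Stonebridge 0.2412, Claybrook 0.2339, Rivermont 0.0083.
Largest remainders: Pinehurst, Oakdale receive the extra seats.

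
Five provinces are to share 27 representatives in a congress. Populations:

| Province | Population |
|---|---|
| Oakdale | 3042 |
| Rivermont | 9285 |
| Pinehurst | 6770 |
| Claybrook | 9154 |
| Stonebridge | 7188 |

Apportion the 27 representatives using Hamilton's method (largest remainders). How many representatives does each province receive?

The standard divisor is 35439/27 ≈ 1312.556.
Standard quotas: Oakdale 2.3176, Rivermont 7.0740, Pinehurst 5.1579, Claybrook 6.9742, Stonebridge 5.4763.
Lower quotas: Oakdale 2, Rivermont 7, Pinehurst 5, Claybrook 6, Stonebridge 5 (sum 25, leaving 2 seats).
Remainders in descending order: Claybrook 0.9742, Stonebridge 0.4763, Oakdale 0.3176, Pinehurst 0.1579, Rivermont 0.0740.
The surplus seats go to Claybrook, Stonebridge.

Oakdale: 2; Rivermont: 7; Pinehurst: 5; Claybrook: 7; Stonebridge: 6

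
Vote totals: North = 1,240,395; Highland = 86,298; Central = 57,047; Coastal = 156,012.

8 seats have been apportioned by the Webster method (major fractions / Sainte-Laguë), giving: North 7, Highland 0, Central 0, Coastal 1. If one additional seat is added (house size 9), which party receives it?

Highland

Priority for the next seat is population ÷ (current seats + 0.5).
Priorities: North 165386.000, Highland 172596.000, Central 114094.000, Coastal 104008.000.
Highest priority: Highland.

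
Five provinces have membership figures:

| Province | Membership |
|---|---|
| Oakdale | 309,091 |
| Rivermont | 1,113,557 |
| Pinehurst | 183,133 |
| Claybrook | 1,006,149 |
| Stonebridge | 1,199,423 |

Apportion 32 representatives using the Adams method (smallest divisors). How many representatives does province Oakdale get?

3

Standard divisor 3811353/32 ≈ 119104.781; standard quotas: Oakdale 2.595, Rivermont 9.349, Pinehurst 1.538, Claybrook 8.448, Stonebridge 10.070.
Rounding up gives 3, 10, 2, 9, 11 = 35 seats, so the divisor must be adjusted.
With modified divisor 129500: modified quotas Oakdale 2.387, Rivermont 8.599, Pinehurst 1.414, Claybrook 7.769, Stonebridge 9.262.
Rounding up: Oakdale 3, Rivermont 9, Pinehurst 2, Claybrook 8, Stonebridge 10 (total 32).
Oakdale receives 3.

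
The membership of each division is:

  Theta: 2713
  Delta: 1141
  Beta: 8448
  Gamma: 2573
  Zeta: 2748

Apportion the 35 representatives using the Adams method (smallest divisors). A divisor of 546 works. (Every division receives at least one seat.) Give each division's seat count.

With modified divisor 546: modified quotas Theta 4.969, Delta 2.090, Beta 15.473, Gamma 4.712, Zeta 5.033.
Rounding up: Theta 5, Delta 3, Beta 16, Gamma 5, Zeta 6 (total 35).

Theta 5, Delta 3, Beta 16, Gamma 5, Zeta 6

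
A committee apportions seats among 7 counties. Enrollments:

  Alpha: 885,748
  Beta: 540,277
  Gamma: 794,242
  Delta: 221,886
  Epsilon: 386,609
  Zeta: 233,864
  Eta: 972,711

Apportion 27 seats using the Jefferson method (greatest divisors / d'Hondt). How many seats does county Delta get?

1

Standard divisor 4035337/27 ≈ 149456.926; standard quotas: Alpha 5.926, Beta 3.615, Gamma 5.314, Delta 1.485, Epsilon 2.587, Zeta 1.565, Eta 6.508.
Rounding down gives 5, 3, 5, 1, 2, 1, 6 = 23 seats, so the divisor must be adjusted.
With modified divisor 130600: modified quotas Alpha 6.782, Beta 4.137, Gamma 6.081, Delta 1.699, Epsilon 2.960, Zeta 1.791, Eta 7.448.
Rounding down: Alpha 6, Beta 4, Gamma 6, Delta 1, Epsilon 2, Zeta 1, Eta 7 (total 27).
Delta receives 1.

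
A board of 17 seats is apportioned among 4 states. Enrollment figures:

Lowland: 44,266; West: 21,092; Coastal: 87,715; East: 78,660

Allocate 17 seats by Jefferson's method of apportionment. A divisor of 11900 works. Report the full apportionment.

Lowland 3; West 1; Coastal 7; East 6

With modified divisor 11900: modified quotas Lowland 3.720, West 1.772, Coastal 7.371, East 6.610.
Rounding down: Lowland 3, West 1, Coastal 7, East 6 (total 17).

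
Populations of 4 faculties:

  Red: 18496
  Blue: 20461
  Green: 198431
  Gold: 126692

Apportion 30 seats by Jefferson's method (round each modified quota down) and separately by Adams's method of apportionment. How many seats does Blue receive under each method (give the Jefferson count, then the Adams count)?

1 and 2

Jefferson: Red 1, Blue 1, Green 17, Gold 11.
Adams: Red 2, Blue 2, Green 16, Gold 10.
Blue gets 1 under Jefferson and 2 under Adams.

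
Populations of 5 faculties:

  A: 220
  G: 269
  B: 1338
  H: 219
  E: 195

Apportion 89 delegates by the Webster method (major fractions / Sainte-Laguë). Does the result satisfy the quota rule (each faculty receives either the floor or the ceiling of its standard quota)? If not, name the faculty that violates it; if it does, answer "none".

B

Standard quotas: A 8.737, G 10.683, B 53.138, H 8.697, E 7.744.
Webster allocation: A 9, G 11, B 52, H 9, E 8.
B has quota 53.138 (lower 53, upper 54) but receives 52 — outside the quota interval.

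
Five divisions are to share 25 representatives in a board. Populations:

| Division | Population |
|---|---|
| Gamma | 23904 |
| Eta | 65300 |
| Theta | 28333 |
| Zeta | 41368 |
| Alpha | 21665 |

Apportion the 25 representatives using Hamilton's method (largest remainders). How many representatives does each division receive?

Gamma 3, Eta 9, Theta 4, Zeta 6, Alpha 3

Total 180570; standard divisor 180570/25 ≈ 7222.8.
Standard quotas: Gamma 3.3095, Eta 9.0408, Theta 3.9227, Zeta 5.7274, Alpha 2.9995.
Lower quotas: Gamma 3, Eta 9, Theta 3, Zeta 5, Alpha 2 (sum 22, leaving 3 seats).
Remainders in descending order: Alpha 0.9995, Theta 0.9227, Zeta 0.7274, Gamma 0.3095, Eta 0.0408.
The surplus seats go to Alpha, Theta, Zeta.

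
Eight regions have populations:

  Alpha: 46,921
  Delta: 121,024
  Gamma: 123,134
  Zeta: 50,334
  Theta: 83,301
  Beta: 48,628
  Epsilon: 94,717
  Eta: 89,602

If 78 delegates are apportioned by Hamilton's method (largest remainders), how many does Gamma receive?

The standard divisor is 657661/78 ≈ 8431.551.
Standard quotas: Alpha 5.5649, Delta 14.3537, Gamma 14.6040, Zeta 5.9697, Theta 9.8797, Beta 5.7674, Epsilon 11.2336, Eta 10.6270.
Lower quotas: Alpha 5, Delta 14, Gamma 14, Zeta 5, Theta 9, Beta 5, Epsilon 11, Eta 10 (sum 73, leaving 5 seats).
Remainders in descending order: Zeta 0.9697, Theta 0.8797, Beta 0.7674, Eta 0.6270, Gamma 0.6040, Alpha 0.5649, Delta 0.3537, Epsilon 0.2336.
The surplus seats go to Zeta, Theta, Beta, Eta, Gamma.
Gamma receives 15.

15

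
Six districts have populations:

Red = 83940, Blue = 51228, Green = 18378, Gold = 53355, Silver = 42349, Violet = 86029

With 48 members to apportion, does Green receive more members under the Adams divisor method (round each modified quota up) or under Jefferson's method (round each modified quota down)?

Adams

Adams: Red 12, Blue 7, Green 3, Gold 8, Silver 6, Violet 12.
Jefferson: Red 12, Blue 7, Green 2, Gold 8, Silver 6, Violet 13.
Green gets 3 under Adams and 2 under Jefferson.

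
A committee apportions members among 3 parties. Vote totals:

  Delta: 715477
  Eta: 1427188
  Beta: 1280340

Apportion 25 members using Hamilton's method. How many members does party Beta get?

9

Standard divisor: 3423005 ÷ 25 ≈ 136920.2.
Standard quotas: Delta 5.2255, Eta 10.4235, Beta 9.3510.
Lower quotas: Delta 5, Eta 10, Beta 9 (sum 24, leaving 1 seat).
Remainders in descending order: Eta 0.4235, Beta 0.3510, Delta 0.2255.
The surplus seat goes to Eta.
Beta receives 9.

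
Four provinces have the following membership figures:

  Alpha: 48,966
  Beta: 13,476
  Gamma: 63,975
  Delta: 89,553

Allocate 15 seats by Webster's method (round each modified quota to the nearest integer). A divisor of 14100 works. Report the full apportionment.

Alpha 3, Beta 1, Gamma 5, Delta 6

With modified divisor 14100: modified quotas Alpha 3.473, Beta 0.956, Gamma 4.537, Delta 6.351.
Rounding to the nearest integer: Alpha 3, Beta 1, Gamma 5, Delta 6 (total 15).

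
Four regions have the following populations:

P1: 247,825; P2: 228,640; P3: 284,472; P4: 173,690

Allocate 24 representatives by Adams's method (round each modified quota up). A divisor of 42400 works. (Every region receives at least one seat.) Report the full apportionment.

P1: 6, P2: 6, P3: 7, P4: 5

With modified divisor 42400: modified quotas P1 5.845, P2 5.392, P3 6.709, P4 4.096.
Rounding up: P1 6, P2 6, P3 7, P4 5 (total 24).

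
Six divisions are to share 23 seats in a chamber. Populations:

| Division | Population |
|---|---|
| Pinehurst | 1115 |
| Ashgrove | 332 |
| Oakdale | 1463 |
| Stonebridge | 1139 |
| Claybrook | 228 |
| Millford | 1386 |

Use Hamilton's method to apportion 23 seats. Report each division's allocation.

Pinehurst: 4, Ashgrove: 1, Oakdale: 6, Stonebridge: 5, Claybrook: 1, Millford: 6

Standard divisor: 5663 ÷ 23 ≈ 246.217.
Standard quotas: Pinehurst 4.529, Ashgrove 1.348, Oakdale 5.942, Stonebridge 4.626, Claybrook 0.926, Millford 5.629.
Lower quotas: Pinehurst 4, Ashgrove 1, Oakdale 5, Stonebridge 4, Claybrook 0, Millford 5 (sum 19, leaving 4 seats).
Remainders in descending order: Oakdale 0.942, Claybrook 0.926, Millford 0.629, Stonebridge 0.626, Pinehurst 0.529, Ashgrove 0.348.
The surplus seats go to Oakdale, Claybrook, Millford, Stonebridge.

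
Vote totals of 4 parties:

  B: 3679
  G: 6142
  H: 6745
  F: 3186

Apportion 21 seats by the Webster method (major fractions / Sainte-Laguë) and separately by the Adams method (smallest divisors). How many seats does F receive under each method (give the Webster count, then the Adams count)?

Webster: B 4, G 7, H 7, F 3.
Adams: B 4, G 6, H 7, F 4.
F gets 3 under Webster and 4 under Adams.

3 and 4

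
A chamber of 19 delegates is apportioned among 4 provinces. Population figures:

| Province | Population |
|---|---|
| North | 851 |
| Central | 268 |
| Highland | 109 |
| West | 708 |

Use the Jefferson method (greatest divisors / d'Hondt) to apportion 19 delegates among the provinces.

Standard divisor 1936/19 ≈ 101.895; standard quotas: North 8.352, Central 2.630, Highland 1.070, West 6.948.
Rounding down gives 8, 2, 1, 6 = 17 seats, so the divisor must be adjusted.
With modified divisor 90: modified quotas North 9.456, Central 2.978, Highland 1.211, West 7.867.
Rounding down: North 9, Central 2, Highland 1, West 7 (total 19).

North=9, Central=2, Highland=1, West=7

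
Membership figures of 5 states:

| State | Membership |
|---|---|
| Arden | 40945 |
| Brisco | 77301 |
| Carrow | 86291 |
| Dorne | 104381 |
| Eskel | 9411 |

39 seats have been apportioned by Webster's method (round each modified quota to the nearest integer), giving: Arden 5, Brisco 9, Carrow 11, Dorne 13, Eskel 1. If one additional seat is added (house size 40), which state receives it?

Brisco

Priority for the next seat is population ÷ (current seats + 0.5).
Priorities: Arden 7444.545, Brisco 8136.947, Carrow 7503.565, Dorne 7731.926, Eskel 6274.000.
Highest priority: Brisco.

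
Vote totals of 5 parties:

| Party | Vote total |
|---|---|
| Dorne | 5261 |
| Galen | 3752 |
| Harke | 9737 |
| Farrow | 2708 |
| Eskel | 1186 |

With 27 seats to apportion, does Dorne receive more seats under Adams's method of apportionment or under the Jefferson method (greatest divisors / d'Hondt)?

Jefferson

Adams: Dorne 6, Galen 5, Harke 11, Farrow 3, Eskel 2.
Jefferson: Dorne 7, Galen 4, Harke 12, Farrow 3, Eskel 1.
Dorne gets 6 under Adams and 7 under Jefferson.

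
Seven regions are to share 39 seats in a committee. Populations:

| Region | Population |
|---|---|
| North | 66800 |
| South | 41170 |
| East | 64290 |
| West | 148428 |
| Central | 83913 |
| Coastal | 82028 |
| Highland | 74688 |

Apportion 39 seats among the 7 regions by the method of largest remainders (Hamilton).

North 5; South 3; East 4; West 10; Central 6; Coastal 6; Highland 5

Total 561317; standard divisor 561317/39 ≈ 14392.744.
Standard quotas: North 4.6412, South 2.8605, East 4.4668, West 10.3127, Central 5.8302, Coastal 5.6993, Highland 5.1893.
Lower quotas: North 4, South 2, East 4, West 10, Central 5, Coastal 5, Highland 5 (sum 35, leaving 4 seats).
Remainders in descending order: South 0.8605, Central 0.8302, Coastal 0.6993, North 0.6412, East 0.4668, West 0.3127, Highland 0.1893.
The surplus seats go to South, Central, Coastal, North.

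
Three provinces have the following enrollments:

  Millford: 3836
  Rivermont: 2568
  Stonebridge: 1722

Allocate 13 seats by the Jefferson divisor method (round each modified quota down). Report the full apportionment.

Standard divisor 8126/13 ≈ 625.077; standard quotas: Millford 6.137, Rivermont 4.108, Stonebridge 2.755.
Rounding down gives 6, 4, 2 = 12 seats, so the divisor must be adjusted.
With modified divisor 560: modified quotas Millford 6.850, Rivermont 4.586, Stonebridge 3.075.
Rounding down: Millford 6, Rivermont 4, Stonebridge 3 (total 13).

Millford: 6, Rivermont: 4, Stonebridge: 3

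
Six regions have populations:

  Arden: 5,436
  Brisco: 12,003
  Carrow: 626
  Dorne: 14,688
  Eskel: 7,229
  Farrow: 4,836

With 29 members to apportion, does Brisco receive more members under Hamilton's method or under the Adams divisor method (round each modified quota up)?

Hamilton: Arden 4, Brisco 8, Carrow 0, Dorne 9, Eskel 5, Farrow 3.
Adams: Arden 4, Brisco 7, Carrow 1, Dorne 9, Eskel 5, Farrow 3.
Brisco gets 8 under Hamilton and 7 under Adams.

Hamilton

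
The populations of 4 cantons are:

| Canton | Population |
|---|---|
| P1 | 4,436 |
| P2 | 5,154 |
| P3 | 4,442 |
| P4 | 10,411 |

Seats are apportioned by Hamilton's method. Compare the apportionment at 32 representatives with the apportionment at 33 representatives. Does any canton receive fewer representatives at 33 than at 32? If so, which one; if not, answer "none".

At 32 seats: P1 6, P2 7, P3 6, P4 13.
At 33 seats: P1 6, P2 7, P3 6, P4 14.
No canton's allocation decreased.

none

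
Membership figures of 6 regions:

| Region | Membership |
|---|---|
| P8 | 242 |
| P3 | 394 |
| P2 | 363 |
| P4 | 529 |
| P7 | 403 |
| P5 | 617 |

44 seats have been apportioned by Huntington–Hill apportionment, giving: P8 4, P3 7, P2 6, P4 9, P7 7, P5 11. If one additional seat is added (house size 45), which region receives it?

Priority for the next seat is population ÷ (√(s·(s+1))).
Priorities: P8 54.113, P3 52.650, P2 56.012, P4 55.761, P7 53.853, P5 53.703.
Highest priority: P2.

P2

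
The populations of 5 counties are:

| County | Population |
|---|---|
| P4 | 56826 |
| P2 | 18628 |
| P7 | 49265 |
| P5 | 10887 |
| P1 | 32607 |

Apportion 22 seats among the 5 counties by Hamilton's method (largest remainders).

P4=7, P2=3, P7=7, P5=1, P1=4

The standard divisor is 168213/22 ≈ 7646.045.
Standard quotas: P4 7.4321, P2 2.4363, P7 6.4432, P5 1.4239, P1 4.2646.
Lower quotas: P4 7, P2 2, P7 6, P5 1, P1 4 (sum 20, leaving 2 seats).
Remainders in descending order: P7 0.4432, P2 0.4363, P4 0.4321, P5 0.4239, P1 0.2646.
Largest remainders: P7, P2 receive the extra seats.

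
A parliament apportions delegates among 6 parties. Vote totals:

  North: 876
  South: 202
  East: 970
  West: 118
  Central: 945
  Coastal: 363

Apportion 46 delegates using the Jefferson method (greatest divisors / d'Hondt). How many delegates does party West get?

Standard divisor 3474/46 ≈ 75.522; standard quotas: North 11.599, South 2.675, East 12.844, West 1.562, Central 12.513, Coastal 4.807.
Rounding down gives 11, 2, 12, 1, 12, 4 = 42 seats, so the divisor must be adjusted.
With modified divisor 70: modified quotas North 12.514, South 2.886, East 13.857, West 1.686, Central 13.500, Coastal 5.186.
Rounding down: North 12, South 2, East 13, West 1, Central 13, Coastal 5 (total 46).
West receives 1.

1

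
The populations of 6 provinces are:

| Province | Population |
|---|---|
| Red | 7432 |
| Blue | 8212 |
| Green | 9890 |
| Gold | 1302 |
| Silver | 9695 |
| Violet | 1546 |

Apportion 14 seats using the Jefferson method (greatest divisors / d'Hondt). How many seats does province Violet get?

0

Standard divisor 38077/14 ≈ 2719.786; standard quotas: Red 2.733, Blue 3.019, Green 3.636, Gold 0.479, Silver 3.565, Violet 0.568.
Rounding down gives 2, 3, 3, 0, 3, 0 = 11 seats, so the divisor must be adjusted.
With modified divisor 2200: modified quotas Red 3.378, Blue 3.733, Green 4.495, Gold 0.592, Silver 4.407, Violet 0.703.
Rounding down: Red 3, Blue 3, Green 4, Gold 0, Silver 4, Violet 0 (total 14).
Violet receives 0.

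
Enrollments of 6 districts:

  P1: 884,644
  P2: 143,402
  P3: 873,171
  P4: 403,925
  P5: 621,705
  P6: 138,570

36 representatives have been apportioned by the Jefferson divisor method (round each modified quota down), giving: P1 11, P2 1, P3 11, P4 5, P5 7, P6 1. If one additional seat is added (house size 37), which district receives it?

P5

Priority for the next seat is population ÷ (current seats + 1).
Priorities: P1 73720.333, P2 71701.000, P3 72764.250, P4 67320.833, P5 77713.125, P6 69285.000.
Highest priority: P5.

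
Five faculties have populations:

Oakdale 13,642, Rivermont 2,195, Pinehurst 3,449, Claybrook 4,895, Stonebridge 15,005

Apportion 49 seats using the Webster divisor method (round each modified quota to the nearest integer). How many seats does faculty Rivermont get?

3

Standard divisor 39186/49 ≈ 799.714; standard quotas: Oakdale 17.059, Rivermont 2.745, Pinehurst 4.313, Claybrook 6.121, Stonebridge 18.763.
Rounding to the nearest integer gives Oakdale 17, Rivermont 3, Pinehurst 4, Claybrook 6, Stonebridge 19 — total 49, matching the house size, so no adjustment is needed.
Rivermont receives 3.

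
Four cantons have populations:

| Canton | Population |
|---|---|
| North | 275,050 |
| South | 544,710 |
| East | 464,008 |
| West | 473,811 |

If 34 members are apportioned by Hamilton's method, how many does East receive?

9

The standard divisor is 1757579/34 ≈ 51693.5.
Standard quotas: North 5.3208, South 10.5373, East 8.9761, West 9.1658.
Lower quotas: North 5, South 10, East 8, West 9 (sum 32, leaving 2 seats).
Remainders in descending order: East 0.9761, South 0.5373, North 0.3208, West 0.1658.
The surplus seats go to East, South.
East receives 9.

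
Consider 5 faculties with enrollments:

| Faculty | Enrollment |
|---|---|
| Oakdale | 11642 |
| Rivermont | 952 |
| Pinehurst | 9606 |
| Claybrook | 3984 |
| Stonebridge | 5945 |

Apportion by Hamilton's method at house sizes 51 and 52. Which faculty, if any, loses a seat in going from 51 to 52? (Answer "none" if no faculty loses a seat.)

Rivermont

At 51 seats: Oakdale 19, Rivermont 2, Pinehurst 15, Claybrook 6, Stonebridge 9.
At 52 seats: Oakdale 19, Rivermont 1, Pinehurst 16, Claybrook 6, Stonebridge 10.
Rivermont drops from 2 to 1.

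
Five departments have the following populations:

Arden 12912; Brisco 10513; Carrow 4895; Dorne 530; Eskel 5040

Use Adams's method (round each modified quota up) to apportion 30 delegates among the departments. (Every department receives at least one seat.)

Standard divisor 33890/30 ≈ 1129.667; standard quotas: Arden 11.430, Brisco 9.306, Carrow 4.333, Dorne 0.469, Eskel 4.461.
Rounding up gives 12, 10, 5, 1, 5 = 33 seats, so the divisor must be adjusted.
With modified divisor 1240: modified quotas Arden 10.413, Brisco 8.478, Carrow 3.948, Dorne 0.427, Eskel 4.065.
Rounding up: Arden 11, Brisco 9, Carrow 4, Dorne 1, Eskel 5 (total 30).

Arden=11; Brisco=9; Carrow=4; Dorne=1; Eskel=5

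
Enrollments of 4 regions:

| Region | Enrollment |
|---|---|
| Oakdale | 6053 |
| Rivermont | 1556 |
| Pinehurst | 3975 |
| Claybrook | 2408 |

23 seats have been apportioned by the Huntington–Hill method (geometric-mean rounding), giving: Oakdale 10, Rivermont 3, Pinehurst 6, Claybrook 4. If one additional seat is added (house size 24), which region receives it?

Pinehurst

Priority for the next seat is population ÷ (√(s·(s+1))).
Priorities: Oakdale 577.131, Rivermont 449.179, Pinehurst 613.356, Claybrook 538.445.
Highest priority: Pinehurst.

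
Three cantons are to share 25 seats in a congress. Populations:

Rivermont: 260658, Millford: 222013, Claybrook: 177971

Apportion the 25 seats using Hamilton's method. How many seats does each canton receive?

The standard divisor is 660642/25 ≈ 26425.68.
Standard quotas: Rivermont 9.8638, Millford 8.4014, Claybrook 6.7348.
Lower quotas: Rivermont 9, Millford 8, Claybrook 6 (sum 23, leaving 2 seats).
Remainders in descending order: Rivermont 0.8638, Claybrook 0.7348, Millford 0.4014.
The surplus seats go to Rivermont, Claybrook.

Rivermont: 10, Millford: 8, Claybrook: 7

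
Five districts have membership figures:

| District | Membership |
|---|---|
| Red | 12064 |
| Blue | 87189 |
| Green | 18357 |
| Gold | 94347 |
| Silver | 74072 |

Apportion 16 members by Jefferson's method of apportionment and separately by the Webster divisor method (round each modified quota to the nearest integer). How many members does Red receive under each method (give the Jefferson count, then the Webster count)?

0 and 1

Jefferson: Red 0, Blue 5, Green 1, Gold 6, Silver 4.
Webster: Red 1, Blue 5, Green 1, Gold 5, Silver 4.
Red gets 0 under Jefferson and 1 under Webster.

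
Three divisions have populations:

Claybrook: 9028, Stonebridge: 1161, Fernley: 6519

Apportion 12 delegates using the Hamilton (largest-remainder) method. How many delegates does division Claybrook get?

Total 16708; standard divisor 16708/12 ≈ 1392.333.
Standard quotas: Claybrook 6.4841, Stonebridge 0.8339, Fernley 4.6821.
Lower quotas: Claybrook 6, Stonebridge 0, Fernley 4 (sum 10, leaving 2 seats).
Remainders in descending order: Stonebridge 0.8339, Fernley 0.6821, Claybrook 0.4841.
The surplus seats go to Stonebridge, Fernley.
Claybrook receives 6.

6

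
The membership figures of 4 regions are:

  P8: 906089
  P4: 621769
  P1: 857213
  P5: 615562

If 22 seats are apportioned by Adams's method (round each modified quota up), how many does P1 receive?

Standard divisor 3000633/22 ≈ 136392.409; standard quotas: P8 6.643, P4 4.559, P1 6.285, P5 4.513.
Rounding up gives 7, 5, 7, 5 = 24 seats, so the divisor must be adjusted.
With modified divisor 152500: modified quotas P8 5.942, P4 4.077, P1 5.621, P5 4.036.
Rounding up: P8 6, P4 5, P1 6, P5 5 (total 22).
P1 receives 6.

6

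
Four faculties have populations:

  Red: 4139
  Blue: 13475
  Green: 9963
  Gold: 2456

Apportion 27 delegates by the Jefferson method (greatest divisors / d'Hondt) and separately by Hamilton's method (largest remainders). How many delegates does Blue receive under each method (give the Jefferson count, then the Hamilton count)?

13 and 12

Jefferson: Red 3, Blue 13, Green 9, Gold 2.
Hamilton: Red 4, Blue 12, Green 9, Gold 2.
Blue gets 13 under Jefferson and 12 under Hamilton.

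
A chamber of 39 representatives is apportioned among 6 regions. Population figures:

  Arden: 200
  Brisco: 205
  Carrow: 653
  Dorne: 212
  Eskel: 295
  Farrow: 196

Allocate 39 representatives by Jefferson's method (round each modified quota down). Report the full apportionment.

Standard divisor 1761/39 ≈ 45.154; standard quotas: Arden 4.429, Brisco 4.540, Carrow 14.462, Dorne 4.695, Eskel 6.533, Farrow 4.341.
Rounding down gives 4, 4, 14, 4, 6, 4 = 36 seats, so the divisor must be adjusted.
With modified divisor 42: modified quotas Arden 4.762, Brisco 4.881, Carrow 15.548, Dorne 5.048, Eskel 7.024, Farrow 4.667.
Rounding down: Arden 4, Brisco 4, Carrow 15, Dorne 5, Eskel 7, Farrow 4 (total 39).

Arden: 4, Brisco: 4, Carrow: 15, Dorne: 5, Eskel: 7, Farrow: 4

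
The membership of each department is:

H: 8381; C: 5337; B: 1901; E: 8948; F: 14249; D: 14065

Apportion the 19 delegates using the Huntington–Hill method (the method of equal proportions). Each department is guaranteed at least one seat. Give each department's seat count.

With divisor 2873: modified quotas H 2.917, C 1.858, B 0.662, E 3.115, F 4.960, D 4.896.
Geometric-mean thresholds: H √(2·3)=2.449, C √(1·2)=1.414, B (min 1), E √(3·4)=3.464, F √(4·5)=4.472, D √(4·5)=4.472.
Each quota rounded against its threshold gives H 3, C 2, B 1, E 3, F 5, D 5 (total 19).

H 3, C 2, B 1, E 3, F 5, D 5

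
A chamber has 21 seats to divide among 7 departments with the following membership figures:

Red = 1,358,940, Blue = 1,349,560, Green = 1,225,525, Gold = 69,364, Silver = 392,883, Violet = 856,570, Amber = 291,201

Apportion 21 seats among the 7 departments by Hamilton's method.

The standard divisor is 5544043/21 ≈ 264002.048.
Standard quotas: Red 5.1475, Blue 5.1119, Green 4.6421, Gold 0.2627, Silver 1.4882, Violet 3.2446, Amber 1.1030.
Lower quotas: Red 5, Blue 5, Green 4, Gold 0, Silver 1, Violet 3, Amber 1 (sum 19, leaving 2 seats).
Remainders in descending order: Green 0.6421, Silver 0.4882, Gold 0.2627, Violet 0.2446, Red 0.1475, Blue 0.1119, Amber 0.1030.
The surplus seats go to Green, Silver.

Red 5, Blue 5, Green 5, Gold 0, Silver 2, Violet 3, Amber 1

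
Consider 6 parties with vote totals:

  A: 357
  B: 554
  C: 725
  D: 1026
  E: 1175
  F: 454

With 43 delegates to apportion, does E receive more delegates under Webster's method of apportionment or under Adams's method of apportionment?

Webster: A 4, B 5, C 7, D 10, E 12, F 5.
Adams: A 4, B 6, C 7, D 10, E 11, F 5.
E gets 12 under Webster and 11 under Adams.

Webster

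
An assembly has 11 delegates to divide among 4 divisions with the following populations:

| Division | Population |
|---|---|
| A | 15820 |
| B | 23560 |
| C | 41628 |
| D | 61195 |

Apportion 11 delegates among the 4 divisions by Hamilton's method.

A: 1; B: 2; C: 3; D: 5

Standard divisor: 142203 ÷ 11 ≈ 12927.545.
Standard quotas: A 1.2237, B 1.8225, C 3.2201, D 4.7337.
Lower quotas: A 1, B 1, C 3, D 4 (sum 9, leaving 2 seats).
Remainders in descending order: B 0.8225, D 0.7337, A 0.2237, C 0.2201.
The surplus seats go to B, D.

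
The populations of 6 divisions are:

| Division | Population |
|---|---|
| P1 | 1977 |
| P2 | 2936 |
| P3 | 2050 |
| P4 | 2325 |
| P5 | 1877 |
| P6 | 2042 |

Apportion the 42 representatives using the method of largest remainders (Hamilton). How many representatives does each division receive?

The standard divisor is 13207/42 ≈ 314.452.
Standard quotas: P1 6.287, P2 9.337, P3 6.519, P4 7.394, P5 5.969, P6 6.494.
Lower quotas: P1 6, P2 9, P3 6, P4 7, P5 5, P6 6 (sum 39, leaving 3 seats).
Remainders in descending order: P5 0.969, P3 0.519, P6 0.494, P4 0.394, P2 0.337, P1 0.287.
The surplus seats go to P5, P3, P6.

P1 6, P2 9, P3 7, P4 7, P5 6, P6 7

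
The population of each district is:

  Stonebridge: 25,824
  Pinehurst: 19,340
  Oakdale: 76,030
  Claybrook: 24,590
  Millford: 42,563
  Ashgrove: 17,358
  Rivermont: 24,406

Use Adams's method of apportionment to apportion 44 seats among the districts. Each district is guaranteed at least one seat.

Stonebridge=5, Pinehurst=4, Oakdale=14, Claybrook=5, Millford=8, Ashgrove=3, Rivermont=5

Standard divisor 230111/44 ≈ 5229.795; standard quotas: Stonebridge 4.938, Pinehurst 3.698, Oakdale 14.538, Claybrook 4.702, Millford 8.139, Ashgrove 3.319, Rivermont 4.667.
Rounding up gives 5, 4, 15, 5, 9, 4, 5 = 47 seats, so the divisor must be adjusted.
With modified divisor 5829.72: modified quotas Stonebridge 4.430, Pinehurst 3.317, Oakdale 13.042, Claybrook 4.218, Millford 7.301, Ashgrove 2.978, Rivermont 4.186.
Rounding up: Stonebridge 5, Pinehurst 4, Oakdale 14, Claybrook 5, Millford 8, Ashgrove 3, Rivermont 5 (total 44).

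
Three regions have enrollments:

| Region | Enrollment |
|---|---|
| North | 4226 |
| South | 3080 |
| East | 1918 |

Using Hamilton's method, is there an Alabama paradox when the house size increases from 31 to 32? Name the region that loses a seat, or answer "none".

East

At 31 seats: North 14, South 10, East 7.
At 32 seats: North 15, South 11, East 6.
East drops from 7 to 6.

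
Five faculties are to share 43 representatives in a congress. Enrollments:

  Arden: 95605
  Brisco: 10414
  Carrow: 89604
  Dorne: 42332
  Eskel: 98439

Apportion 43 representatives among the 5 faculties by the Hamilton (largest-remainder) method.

Arden 12; Brisco 1; Carrow 12; Dorne 5; Eskel 13

Total 336394; standard divisor 336394/43 ≈ 7823.116.
Standard quotas: Arden 12.2208, Brisco 1.3312, Carrow 11.4537, Dorne 5.4111, Eskel 12.5831.
Lower quotas: Arden 12, Brisco 1, Carrow 11, Dorne 5, Eskel 12 (sum 41, leaving 2 seats).
Remainders in descending order: Eskel 0.5831, Carrow 0.4537, Dorne 0.4111, Brisco 0.3312, Arden 0.2208.
Largest remainders: Eskel, Carrow receive the extra seats.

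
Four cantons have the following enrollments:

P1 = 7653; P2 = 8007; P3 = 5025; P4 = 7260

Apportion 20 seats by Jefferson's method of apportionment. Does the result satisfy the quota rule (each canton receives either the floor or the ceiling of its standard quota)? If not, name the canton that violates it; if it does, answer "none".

Standard quotas: P1 5.477, P2 5.731, P3 3.596, P4 5.196.
Jefferson allocation: P1 6, P2 6, P3 3, P4 5.
Every allocation lies between the lower and upper quota.

none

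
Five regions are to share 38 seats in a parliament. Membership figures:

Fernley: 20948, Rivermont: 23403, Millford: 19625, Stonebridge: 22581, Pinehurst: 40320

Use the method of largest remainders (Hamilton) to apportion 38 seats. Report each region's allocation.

Standard divisor: 126877 ÷ 38 ≈ 3338.868.
Standard quotas: Fernley 6.2740, Rivermont 7.0093, Millford 5.8777, Stonebridge 6.7631, Pinehurst 12.0759.
Lower quotas: Fernley 6, Rivermont 7, Millford 5, Stonebridge 6, Pinehurst 12 (sum 36, leaving 2 seats).
Remainders in descending order: Millford 0.8777, Stonebridge 0.7631, Fernley 0.2740, Pinehurst 0.0759, Rivermont 0.0093.
Largest remainders: Millford, Stonebridge receive the extra seats.

Fernley: 6, Rivermont: 7, Millford: 6, Stonebridge: 7, Pinehurst: 12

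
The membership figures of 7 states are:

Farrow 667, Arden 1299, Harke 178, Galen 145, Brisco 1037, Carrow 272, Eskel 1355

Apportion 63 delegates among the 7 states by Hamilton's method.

Farrow 9, Arden 17, Harke 2, Galen 2, Brisco 13, Carrow 3, Eskel 17

Standard divisor: 4953 ÷ 63 ≈ 78.619.
Standard quotas: Farrow 8.484, Arden 16.523, Harke 2.264, Galen 1.844, Brisco 13.190, Carrow 3.460, Eskel 17.235.
Lower quotas: Farrow 8, Arden 16, Harke 2, Galen 1, Brisco 13, Carrow 3, Eskel 17 (sum 60, leaving 3 seats).
Remainders in descending order: Galen 0.844, Arden 0.523, Farrow 0.484, Carrow 0.460, Harke 0.264, Eskel 0.235, Brisco 0.190.
The surplus seats go to Galen, Arden, Farrow.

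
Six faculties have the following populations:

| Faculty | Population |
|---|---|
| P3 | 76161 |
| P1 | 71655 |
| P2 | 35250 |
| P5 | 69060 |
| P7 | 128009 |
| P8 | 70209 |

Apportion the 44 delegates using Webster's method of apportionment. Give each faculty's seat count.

Standard divisor 450344/44 ≈ 10235.091; standard quotas: P3 7.441, P1 7.001, P2 3.444, P5 6.747, P7 12.507, P8 6.860.
Rounding to the nearest integer gives P3 7, P1 7, P2 3, P5 7, P7 13, P8 7 — total 44, matching the house size, so no adjustment is needed.

P3 7, P1 7, P2 3, P5 7, P7 13, P8 7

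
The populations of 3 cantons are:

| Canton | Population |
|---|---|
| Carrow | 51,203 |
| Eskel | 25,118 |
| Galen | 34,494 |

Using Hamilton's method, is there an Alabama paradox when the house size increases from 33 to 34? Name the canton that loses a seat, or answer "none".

At 33 seats: Carrow 15, Eskel 8, Galen 10.
At 34 seats: Carrow 16, Eskel 8, Galen 10.
No canton's allocation decreased.

none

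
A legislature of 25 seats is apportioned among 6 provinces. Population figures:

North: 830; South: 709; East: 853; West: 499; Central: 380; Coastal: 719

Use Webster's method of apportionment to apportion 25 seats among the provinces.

Standard divisor 3990/25 ≈ 159.6; standard quotas: North 5.201, South 4.442, East 5.345, West 3.127, Central 2.381, Coastal 4.505.
Rounding to the nearest integer gives 5, 4, 5, 3, 2, 5 = 24 seats, so the divisor must be adjusted.
With modified divisor 156: modified quotas North 5.321, South 4.545, East 5.468, West 3.199, Central 2.436, Coastal 4.609.
Rounding to the nearest integer: North 5, South 5, East 5, West 3, Central 2, Coastal 5 (total 25).

North 5, South 5, East 5, West 3, Central 2, Coastal 5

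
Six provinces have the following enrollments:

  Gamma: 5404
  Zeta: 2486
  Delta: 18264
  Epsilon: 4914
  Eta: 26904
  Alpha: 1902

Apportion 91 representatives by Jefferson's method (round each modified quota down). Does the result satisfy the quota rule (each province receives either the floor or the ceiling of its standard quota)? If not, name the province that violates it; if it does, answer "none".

Standard quotas: Gamma 8.213, Zeta 3.778, Delta 27.759, Epsilon 7.469, Eta 40.890, Alpha 2.891.
Jefferson allocation: Gamma 8, Zeta 3, Delta 28, Epsilon 7, Eta 42, Alpha 3.
Eta has quota 40.890 (lower 40, upper 41) but receives 42 — outside the quota interval.

Eta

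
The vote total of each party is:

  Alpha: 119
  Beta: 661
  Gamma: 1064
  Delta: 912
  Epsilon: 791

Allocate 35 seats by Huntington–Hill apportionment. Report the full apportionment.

With divisor 101.7: modified quotas Alpha 1.170, Beta 6.500, Gamma 10.462, Delta 8.968, Epsilon 7.778.
Geometric-mean thresholds: Alpha √(1·2)=1.414, Beta √(6·7)=6.481, Gamma √(10·11)=10.488, Delta √(8·9)=8.485, Epsilon √(7·8)=7.483.
Each quota rounded against its threshold gives Alpha 1, Beta 7, Gamma 10, Delta 9, Epsilon 8 (total 35).

Alpha 1; Beta 7; Gamma 10; Delta 9; Epsilon 8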